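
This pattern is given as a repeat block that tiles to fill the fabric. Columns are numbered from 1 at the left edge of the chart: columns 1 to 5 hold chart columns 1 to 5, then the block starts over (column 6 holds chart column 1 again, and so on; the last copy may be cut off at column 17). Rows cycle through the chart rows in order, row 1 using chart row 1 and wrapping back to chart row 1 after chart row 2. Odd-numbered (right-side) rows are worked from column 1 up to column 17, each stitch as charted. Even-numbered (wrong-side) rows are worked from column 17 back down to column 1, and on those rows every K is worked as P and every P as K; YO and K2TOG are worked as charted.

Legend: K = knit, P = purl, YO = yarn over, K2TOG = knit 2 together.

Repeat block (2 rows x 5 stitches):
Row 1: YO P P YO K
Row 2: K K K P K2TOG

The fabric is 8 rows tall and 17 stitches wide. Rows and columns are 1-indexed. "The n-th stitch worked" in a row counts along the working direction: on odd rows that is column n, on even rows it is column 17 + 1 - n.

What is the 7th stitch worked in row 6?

Result:
P

Derivation:
Row 6: (6-1) mod 2 = 1, so use chart row 2. Even row -> WS.
Chart row 2 tiled across columns 1-17: K K K P K2TOG K K K P K2TOG K K K P K2TOG K K
Wrong side: read the tiled row from column 17 down to 1 and exchange K with P (leave YO, K2TOG).
Row 6 as worked: P P K2TOG K P P P K2TOG K P P P K2TOG K P P P
The 7th stitch worked is P.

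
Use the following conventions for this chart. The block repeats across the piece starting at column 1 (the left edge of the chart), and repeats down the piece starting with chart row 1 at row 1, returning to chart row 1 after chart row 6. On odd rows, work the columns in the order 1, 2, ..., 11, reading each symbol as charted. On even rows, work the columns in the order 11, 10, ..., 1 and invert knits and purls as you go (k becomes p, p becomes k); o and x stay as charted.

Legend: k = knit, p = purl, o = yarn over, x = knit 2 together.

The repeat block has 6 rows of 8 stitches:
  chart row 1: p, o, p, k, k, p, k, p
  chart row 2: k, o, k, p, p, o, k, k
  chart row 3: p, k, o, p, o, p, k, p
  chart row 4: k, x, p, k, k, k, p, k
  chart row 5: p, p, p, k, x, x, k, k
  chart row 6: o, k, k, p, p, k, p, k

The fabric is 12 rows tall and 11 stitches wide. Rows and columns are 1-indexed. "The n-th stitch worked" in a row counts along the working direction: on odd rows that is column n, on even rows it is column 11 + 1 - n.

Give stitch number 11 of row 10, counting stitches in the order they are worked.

== STITCH ==
p

Derivation:
Row 10: (10-1) mod 6 = 3, so use chart row 4. Even row -> WS.
Chart row 4 tiled across columns 1-11: k x p k k k p k k x p
WS row: flip the tiled sequence (start at column 11) and apply k<->p; o and x stay.
Row 10 as worked: k x p p k p p p k x p
Counting 11 along the worked row gives p.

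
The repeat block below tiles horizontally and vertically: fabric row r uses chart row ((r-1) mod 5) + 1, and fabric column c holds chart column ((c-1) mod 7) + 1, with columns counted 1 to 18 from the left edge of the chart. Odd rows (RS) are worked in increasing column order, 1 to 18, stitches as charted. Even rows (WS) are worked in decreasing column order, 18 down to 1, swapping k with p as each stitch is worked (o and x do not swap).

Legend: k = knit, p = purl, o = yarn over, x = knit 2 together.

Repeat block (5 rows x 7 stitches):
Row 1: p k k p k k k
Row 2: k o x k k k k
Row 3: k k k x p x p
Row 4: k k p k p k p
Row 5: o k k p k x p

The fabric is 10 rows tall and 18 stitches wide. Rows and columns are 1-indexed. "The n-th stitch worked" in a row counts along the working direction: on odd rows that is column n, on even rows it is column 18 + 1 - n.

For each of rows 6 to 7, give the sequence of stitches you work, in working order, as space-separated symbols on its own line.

Row 6: chart row 1, WS - tiled (columns 1-18): p k k p k k k p k k p k k k p k k p; work from column 18 back to 1 with k<->p swapped.
Row 7: chart row 2, RS - tile across columns 1-18 and work as-is.

Result:
k p p k p p p k p p k p p p k p p k
k o x k k k k k o x k k k k k o x k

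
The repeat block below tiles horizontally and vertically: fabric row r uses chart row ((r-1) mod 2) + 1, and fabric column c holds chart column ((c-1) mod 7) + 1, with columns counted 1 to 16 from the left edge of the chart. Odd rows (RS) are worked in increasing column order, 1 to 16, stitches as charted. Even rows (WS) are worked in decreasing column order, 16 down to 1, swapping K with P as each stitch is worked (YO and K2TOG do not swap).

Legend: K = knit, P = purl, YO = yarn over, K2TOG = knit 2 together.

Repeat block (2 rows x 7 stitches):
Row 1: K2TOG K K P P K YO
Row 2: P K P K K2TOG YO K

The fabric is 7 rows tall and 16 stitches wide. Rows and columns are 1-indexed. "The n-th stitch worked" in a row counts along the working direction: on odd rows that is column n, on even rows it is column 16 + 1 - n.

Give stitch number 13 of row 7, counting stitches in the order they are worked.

Row 7: (7-1) mod 2 = 0, so use chart row 1. Odd row -> RS.
Chart row 1 tiled across columns 1-16: K2TOG K K P P K YO K2TOG K K P P K YO K2TOG K
Right side: take the tiled row as-is (worked left to right from column 1).
Counting 13 along the worked row gives K.

== STITCH ==
K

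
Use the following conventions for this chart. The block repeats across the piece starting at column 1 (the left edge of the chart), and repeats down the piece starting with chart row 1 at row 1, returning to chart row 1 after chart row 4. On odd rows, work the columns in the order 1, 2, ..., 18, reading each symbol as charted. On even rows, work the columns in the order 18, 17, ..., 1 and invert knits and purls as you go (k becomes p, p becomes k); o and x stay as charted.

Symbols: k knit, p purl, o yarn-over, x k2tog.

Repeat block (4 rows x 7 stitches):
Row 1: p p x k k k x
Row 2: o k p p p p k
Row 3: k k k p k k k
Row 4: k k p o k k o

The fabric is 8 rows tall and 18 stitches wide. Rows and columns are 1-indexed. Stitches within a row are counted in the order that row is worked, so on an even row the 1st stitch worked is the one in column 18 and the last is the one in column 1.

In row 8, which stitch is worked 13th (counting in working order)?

Result:
p

Derivation:
Row 8: (8-1) mod 4 = 3, so use chart row 4. Even row -> WS.
Chart row 4 tiled across columns 1-18: k k p o k k o k k p o k k o k k p o
Wrong side: read the tiled row from column 18 down to 1 and exchange k with p (leave o, x).
Row 8 as worked: o k p p o p p o k p p o p p o k p p
Stitch 13 in working order -> p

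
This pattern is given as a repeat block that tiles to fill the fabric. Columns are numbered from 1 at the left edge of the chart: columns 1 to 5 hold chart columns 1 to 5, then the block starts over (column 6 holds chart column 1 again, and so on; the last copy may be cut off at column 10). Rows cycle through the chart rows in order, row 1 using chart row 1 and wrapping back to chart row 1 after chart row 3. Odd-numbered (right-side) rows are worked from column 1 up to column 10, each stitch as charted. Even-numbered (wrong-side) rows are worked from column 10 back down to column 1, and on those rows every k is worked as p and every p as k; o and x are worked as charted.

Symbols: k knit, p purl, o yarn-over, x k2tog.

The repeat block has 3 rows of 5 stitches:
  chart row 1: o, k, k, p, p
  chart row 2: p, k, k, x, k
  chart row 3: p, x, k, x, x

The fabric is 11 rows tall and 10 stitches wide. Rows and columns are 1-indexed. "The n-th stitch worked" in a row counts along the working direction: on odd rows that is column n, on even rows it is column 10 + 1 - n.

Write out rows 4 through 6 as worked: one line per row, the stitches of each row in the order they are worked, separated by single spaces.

Result:
k k p p o k k p p o
p k k x k p k k x k
x x p x k x x p x k

Derivation:
Row 4: chart row 1, WS - tiled (columns 1-10): o k k p p o k k p p; work from column 10 back to 1 with k<->p swapped.
Row 5: chart row 2, RS - tile across columns 1-10 and work as-is.
Row 6: chart row 3, WS - tiled (columns 1-10): p x k x x p x k x x; work from column 10 back to 1 with k<->p swapped.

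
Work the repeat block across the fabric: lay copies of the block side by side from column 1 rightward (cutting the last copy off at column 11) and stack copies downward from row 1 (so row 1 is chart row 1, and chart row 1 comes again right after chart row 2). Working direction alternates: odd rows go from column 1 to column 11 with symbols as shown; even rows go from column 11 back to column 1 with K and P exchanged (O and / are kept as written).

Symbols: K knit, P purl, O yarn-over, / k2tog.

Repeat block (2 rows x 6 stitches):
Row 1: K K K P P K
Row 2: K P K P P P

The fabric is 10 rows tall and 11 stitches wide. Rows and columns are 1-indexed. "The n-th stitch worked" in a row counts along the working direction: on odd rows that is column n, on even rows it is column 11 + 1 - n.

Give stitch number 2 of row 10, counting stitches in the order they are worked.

Stitch:
K

Derivation:
Row 10: (10-1) mod 2 = 1, so use chart row 2. Even row -> WS.
Chart row 2 tiled across columns 1-11: K P K P P P K P K P P
WS: work from column 11 back to column 1 (reverse the tiled row), swapping K<->P (O and / unchanged).
Row 10 as worked: K K P K P K K K P K P
Stitch 2 in working order -> K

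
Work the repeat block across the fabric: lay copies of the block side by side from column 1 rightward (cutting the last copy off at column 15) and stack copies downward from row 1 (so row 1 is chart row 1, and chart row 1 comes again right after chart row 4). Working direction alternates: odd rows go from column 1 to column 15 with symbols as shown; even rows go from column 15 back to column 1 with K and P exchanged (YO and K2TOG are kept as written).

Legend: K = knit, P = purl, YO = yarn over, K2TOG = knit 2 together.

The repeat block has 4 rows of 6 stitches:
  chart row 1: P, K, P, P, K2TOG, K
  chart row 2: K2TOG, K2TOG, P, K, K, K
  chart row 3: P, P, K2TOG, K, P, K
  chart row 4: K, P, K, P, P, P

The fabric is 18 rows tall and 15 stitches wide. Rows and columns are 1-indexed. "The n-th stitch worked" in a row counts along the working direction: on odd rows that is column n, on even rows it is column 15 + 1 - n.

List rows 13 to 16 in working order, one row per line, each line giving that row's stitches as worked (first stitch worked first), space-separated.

Row 13: chart row 1, RS - tile across columns 1-15 and work as-is.
Row 14: chart row 2, WS - tiled (columns 1-15): K2TOG K2TOG P K K K K2TOG K2TOG P K K K K2TOG K2TOG P; work from column 15 back to 1 with K<->P swapped.
Row 15: chart row 3, RS - tile across columns 1-15 and work as-is.
Row 16: chart row 4, WS - tiled (columns 1-15): K P K P P P K P K P P P K P K; work from column 15 back to 1 with K<->P swapped.

== ROWS AS WORKED ==
P K P P K2TOG K P K P P K2TOG K P K P
K K2TOG K2TOG P P P K K2TOG K2TOG P P P K K2TOG K2TOG
P P K2TOG K P K P P K2TOG K P K P P K2TOG
P K P K K K P K P K K K P K P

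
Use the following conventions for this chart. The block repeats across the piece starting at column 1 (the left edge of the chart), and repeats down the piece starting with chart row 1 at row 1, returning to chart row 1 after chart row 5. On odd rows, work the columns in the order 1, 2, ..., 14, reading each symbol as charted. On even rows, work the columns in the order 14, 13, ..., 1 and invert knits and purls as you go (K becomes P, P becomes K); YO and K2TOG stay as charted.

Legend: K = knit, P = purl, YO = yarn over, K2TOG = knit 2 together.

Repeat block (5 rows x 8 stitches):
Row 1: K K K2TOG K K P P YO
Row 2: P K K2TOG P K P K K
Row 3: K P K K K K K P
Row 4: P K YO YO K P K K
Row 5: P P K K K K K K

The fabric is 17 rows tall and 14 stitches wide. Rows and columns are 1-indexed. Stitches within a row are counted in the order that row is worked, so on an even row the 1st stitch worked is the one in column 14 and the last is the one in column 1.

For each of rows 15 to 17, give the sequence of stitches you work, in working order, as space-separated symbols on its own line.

Result:
P P K K K K K K P P K K K K
K P P K2TOG P P YO K K P P K2TOG P P
P K K2TOG P K P K K P K K2TOG P K P

Derivation:
Row 15: chart row 5, RS - tile across columns 1-14 and work as-is.
Row 16: chart row 1, WS - tiled (columns 1-14): K K K2TOG K K P P YO K K K2TOG K K P; work from column 14 back to 1 with K<->P swapped.
Row 17: chart row 2, RS - tile across columns 1-14 and work as-is.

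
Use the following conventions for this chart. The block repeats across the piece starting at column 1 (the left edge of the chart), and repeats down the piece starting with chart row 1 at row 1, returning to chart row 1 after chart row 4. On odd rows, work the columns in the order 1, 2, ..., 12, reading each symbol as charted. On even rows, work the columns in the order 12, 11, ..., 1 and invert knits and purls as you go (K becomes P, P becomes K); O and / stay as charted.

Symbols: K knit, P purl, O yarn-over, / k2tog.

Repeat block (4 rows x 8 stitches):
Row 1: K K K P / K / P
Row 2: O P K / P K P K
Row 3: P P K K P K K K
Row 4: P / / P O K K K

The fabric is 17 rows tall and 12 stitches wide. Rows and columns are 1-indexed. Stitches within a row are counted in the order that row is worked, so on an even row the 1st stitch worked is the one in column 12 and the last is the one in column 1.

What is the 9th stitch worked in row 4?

For row 4: chart row = ((4-1) mod 4) + 1 = 4; this is a WS (even) row.
Chart row 4 tiled across columns 1-12: P / / P O K K K P / / P
Wrong side: read the tiled row from column 12 down to 1 and exchange K with P (leave O, /).
Row 4 as worked: K / / K P P P O K / / K
Stitch 9 in working order -> K

Stitch:
K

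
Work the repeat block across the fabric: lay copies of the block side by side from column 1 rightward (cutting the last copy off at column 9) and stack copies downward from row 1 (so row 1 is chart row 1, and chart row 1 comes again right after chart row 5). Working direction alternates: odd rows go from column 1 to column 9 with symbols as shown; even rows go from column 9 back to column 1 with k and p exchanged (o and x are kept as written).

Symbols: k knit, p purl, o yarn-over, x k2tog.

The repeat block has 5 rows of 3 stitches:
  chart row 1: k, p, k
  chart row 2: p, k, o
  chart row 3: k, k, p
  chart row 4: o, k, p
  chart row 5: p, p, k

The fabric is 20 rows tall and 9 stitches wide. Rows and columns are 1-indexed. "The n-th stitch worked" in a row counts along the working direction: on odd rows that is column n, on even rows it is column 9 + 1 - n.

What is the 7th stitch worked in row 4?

Row 4 uses chart row ((4-1) mod 5)+1 = 4. Row 4 is even, so WS.
Chart row 4 tiled across columns 1-9: o k p o k p o k p
WS: work from column 9 back to column 1 (reverse the tiled row), swapping k<->p (o and x unchanged).
Row 4 as worked: k p o k p o k p o
Stitch 7 in working order -> k

Result:
k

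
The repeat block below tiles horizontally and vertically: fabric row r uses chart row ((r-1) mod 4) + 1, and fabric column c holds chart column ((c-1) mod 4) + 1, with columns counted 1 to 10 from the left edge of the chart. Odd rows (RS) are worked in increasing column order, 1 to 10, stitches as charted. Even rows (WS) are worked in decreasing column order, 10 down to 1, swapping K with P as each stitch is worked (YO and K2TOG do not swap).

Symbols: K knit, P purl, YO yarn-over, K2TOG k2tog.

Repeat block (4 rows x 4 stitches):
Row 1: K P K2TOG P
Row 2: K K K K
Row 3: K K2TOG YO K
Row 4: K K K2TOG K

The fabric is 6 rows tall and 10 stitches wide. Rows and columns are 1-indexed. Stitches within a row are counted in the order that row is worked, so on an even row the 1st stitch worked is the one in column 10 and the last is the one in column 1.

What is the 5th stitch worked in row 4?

For row 4: chart row = ((4-1) mod 4) + 1 = 4; this is a WS (even) row.
Chart row 4 tiled across columns 1-10: K K K2TOG K K K K2TOG K K K
WS row: flip the tiled sequence (start at column 10) and apply K<->P; YO and K2TOG stay.
Row 4 as worked: P P P K2TOG P P P K2TOG P P
Counting 5 along the worked row gives P.

Result:
P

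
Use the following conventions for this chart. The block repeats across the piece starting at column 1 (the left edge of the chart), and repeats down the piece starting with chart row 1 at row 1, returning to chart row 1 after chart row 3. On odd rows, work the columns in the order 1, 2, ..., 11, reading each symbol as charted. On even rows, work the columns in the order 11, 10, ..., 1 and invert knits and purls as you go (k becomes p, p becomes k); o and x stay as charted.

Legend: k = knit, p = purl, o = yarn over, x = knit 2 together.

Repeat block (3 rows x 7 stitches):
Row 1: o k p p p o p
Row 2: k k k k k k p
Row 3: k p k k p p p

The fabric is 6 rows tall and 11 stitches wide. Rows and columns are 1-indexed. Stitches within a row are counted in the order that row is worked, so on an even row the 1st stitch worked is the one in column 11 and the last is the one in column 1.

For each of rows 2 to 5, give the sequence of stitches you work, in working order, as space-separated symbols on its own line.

Row 2: chart row 2, WS - tiled (columns 1-11): k k k k k k p k k k k; work from column 11 back to 1 with k<->p swapped.
Row 3: chart row 3, RS - tile across columns 1-11 and work as-is.
Row 4: chart row 1, WS - tiled (columns 1-11): o k p p p o p o k p p; work from column 11 back to 1 with k<->p swapped.
Row 5: chart row 2, RS - tile across columns 1-11 and work as-is.

Rows as worked:
p p p p k p p p p p p
k p k k p p p k p k k
k k p o k o k k k p o
k k k k k k p k k k k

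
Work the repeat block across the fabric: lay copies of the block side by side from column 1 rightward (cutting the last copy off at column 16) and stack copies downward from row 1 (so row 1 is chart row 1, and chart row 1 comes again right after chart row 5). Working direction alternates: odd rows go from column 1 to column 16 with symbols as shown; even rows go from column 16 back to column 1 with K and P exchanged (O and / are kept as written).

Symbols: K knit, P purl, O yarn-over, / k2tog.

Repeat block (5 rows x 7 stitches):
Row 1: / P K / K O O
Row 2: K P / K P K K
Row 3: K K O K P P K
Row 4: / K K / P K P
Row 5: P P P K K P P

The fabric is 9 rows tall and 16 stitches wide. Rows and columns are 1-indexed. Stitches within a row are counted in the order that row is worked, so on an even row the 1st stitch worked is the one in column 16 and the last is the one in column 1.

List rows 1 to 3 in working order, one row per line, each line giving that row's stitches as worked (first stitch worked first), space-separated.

Row 1: chart row 1, RS - tile across columns 1-16 and work as-is.
Row 2: chart row 2, WS - tiled (columns 1-16): K P / K P K K K P / K P K K K P; work from column 16 back to 1 with K<->P swapped.
Row 3: chart row 3, RS - tile across columns 1-16 and work as-is.

Rows as worked:
/ P K / K O O / P K / K O O / P
K P P P K P / K P P P K P / K P
K K O K P P K K K O K P P K K K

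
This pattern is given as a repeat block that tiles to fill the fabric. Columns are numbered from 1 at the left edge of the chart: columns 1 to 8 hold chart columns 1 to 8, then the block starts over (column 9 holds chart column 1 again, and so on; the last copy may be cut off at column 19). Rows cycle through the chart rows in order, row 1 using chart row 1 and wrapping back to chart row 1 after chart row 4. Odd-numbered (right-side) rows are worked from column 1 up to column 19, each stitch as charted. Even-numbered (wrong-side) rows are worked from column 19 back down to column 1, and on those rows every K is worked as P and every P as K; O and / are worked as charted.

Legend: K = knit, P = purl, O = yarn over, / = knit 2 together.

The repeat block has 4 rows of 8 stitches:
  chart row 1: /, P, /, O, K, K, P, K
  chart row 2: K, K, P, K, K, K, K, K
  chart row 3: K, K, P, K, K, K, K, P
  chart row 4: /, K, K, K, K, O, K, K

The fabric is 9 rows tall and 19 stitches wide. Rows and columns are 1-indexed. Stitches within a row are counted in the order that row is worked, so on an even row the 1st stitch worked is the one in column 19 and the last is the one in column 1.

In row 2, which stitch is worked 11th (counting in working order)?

Row 2: (2-1) mod 4 = 1, so use chart row 2. Even row -> WS.
Chart row 2 tiled across columns 1-19: K K P K K K K K K K P K K K K K K K P
Wrong side: read the tiled row from column 19 down to 1 and exchange K with P (leave O, /).
Row 2 as worked: K P P P P P P P K P P P P P P P K P P
Counting 11 along the worked row gives P.

Result:
P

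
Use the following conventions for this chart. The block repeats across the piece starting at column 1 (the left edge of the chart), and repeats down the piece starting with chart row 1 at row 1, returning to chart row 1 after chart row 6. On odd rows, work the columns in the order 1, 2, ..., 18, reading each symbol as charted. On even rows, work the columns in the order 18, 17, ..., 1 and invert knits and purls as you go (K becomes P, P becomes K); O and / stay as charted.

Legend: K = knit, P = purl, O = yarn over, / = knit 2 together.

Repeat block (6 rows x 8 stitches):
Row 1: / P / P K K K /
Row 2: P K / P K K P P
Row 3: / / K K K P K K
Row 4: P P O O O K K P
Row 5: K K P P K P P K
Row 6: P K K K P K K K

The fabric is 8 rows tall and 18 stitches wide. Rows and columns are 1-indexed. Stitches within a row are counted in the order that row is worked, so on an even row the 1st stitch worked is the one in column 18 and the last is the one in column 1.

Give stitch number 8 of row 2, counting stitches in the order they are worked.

Row 2: (2-1) mod 6 = 1, so use chart row 2. Even row -> WS.
Chart row 2 tiled across columns 1-18: P K / P K K P P P K / P K K P P P K
Wrong side: read the tiled row from column 18 down to 1 and exchange K with P (leave O, /).
Row 2 as worked: P K K K P P K / P K K K P P K / P K
Stitch 8 in working order -> /

Stitch:
/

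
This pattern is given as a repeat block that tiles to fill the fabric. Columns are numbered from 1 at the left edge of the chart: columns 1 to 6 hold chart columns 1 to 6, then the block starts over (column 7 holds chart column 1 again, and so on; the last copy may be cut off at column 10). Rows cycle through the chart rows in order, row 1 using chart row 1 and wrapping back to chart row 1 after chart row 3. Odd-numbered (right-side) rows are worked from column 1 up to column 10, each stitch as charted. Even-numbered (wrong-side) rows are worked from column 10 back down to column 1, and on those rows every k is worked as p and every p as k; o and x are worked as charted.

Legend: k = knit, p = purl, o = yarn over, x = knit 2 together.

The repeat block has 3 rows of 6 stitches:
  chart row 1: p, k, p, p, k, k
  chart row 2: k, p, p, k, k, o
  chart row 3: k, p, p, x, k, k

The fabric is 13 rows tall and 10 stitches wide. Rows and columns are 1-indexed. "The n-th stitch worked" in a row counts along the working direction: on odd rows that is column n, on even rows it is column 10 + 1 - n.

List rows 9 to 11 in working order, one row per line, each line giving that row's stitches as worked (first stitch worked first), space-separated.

Row 9: chart row 3, RS - tile across columns 1-10 and work as-is.
Row 10: chart row 1, WS - tiled (columns 1-10): p k p p k k p k p p; work from column 10 back to 1 with k<->p swapped.
Row 11: chart row 2, RS - tile across columns 1-10 and work as-is.

Rows as worked:
k p p x k k k p p x
k k p k p p k k p k
k p p k k o k p p k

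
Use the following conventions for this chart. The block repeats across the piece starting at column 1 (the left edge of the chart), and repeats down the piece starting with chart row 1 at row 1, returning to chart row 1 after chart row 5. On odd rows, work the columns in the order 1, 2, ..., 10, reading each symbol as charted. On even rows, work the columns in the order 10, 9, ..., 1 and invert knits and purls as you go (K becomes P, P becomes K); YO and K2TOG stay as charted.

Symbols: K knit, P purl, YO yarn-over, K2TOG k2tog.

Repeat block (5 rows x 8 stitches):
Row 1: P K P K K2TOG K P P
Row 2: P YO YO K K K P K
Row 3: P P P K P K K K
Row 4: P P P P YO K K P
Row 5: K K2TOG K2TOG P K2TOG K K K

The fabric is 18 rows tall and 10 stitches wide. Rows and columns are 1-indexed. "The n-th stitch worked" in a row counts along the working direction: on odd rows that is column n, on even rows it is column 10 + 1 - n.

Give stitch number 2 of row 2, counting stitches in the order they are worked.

Stitch:
K

Derivation:
Row 2: (2-1) mod 5 = 1, so use chart row 2. Even row -> WS.
Chart row 2 tiled across columns 1-10: P YO YO K K K P K P YO
WS: work from column 10 back to column 1 (reverse the tiled row), swapping K<->P (YO and K2TOG unchanged).
Row 2 as worked: YO K P K P P P YO YO K
The 2nd stitch worked is K.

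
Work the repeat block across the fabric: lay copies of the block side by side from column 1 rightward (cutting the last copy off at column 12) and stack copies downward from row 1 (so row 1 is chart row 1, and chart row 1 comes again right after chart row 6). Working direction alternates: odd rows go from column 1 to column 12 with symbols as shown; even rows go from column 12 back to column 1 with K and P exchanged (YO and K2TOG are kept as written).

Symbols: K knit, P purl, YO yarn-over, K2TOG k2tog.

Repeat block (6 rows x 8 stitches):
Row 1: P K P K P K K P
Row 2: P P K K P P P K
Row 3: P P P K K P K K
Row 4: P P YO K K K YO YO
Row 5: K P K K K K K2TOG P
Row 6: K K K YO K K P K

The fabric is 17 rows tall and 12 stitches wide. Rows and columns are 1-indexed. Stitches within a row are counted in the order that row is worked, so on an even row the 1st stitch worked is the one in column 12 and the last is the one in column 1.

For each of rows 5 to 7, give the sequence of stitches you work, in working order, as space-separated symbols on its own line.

Rows as worked:
K P K K K K K2TOG P K P K K
YO P P P P K P P YO P P P
P K P K P K K P P K P K

Derivation:
Row 5: chart row 5, RS - tile across columns 1-12 and work as-is.
Row 6: chart row 6, WS - tiled (columns 1-12): K K K YO K K P K K K K YO; work from column 12 back to 1 with K<->P swapped.
Row 7: chart row 1, RS - tile across columns 1-12 and work as-is.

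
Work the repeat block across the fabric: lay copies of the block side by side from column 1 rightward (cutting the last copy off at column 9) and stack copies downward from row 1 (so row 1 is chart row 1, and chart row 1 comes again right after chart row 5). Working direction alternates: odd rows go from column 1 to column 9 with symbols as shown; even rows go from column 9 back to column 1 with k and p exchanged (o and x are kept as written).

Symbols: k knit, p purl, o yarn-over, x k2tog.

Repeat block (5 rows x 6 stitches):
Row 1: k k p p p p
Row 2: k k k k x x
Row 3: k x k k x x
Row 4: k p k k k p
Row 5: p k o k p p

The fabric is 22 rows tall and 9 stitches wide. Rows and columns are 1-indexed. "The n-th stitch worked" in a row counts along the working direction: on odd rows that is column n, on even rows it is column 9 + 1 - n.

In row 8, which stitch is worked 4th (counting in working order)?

Row 8: (8-1) mod 5 = 2, so use chart row 3. Even row -> WS.
Chart row 3 tiled across columns 1-9: k x k k x x k x k
WS row: flip the tiled sequence (start at column 9) and apply k<->p; o and x stay.
Row 8 as worked: p x p x x p p x p
The 4th stitch worked is x.

== STITCH ==
x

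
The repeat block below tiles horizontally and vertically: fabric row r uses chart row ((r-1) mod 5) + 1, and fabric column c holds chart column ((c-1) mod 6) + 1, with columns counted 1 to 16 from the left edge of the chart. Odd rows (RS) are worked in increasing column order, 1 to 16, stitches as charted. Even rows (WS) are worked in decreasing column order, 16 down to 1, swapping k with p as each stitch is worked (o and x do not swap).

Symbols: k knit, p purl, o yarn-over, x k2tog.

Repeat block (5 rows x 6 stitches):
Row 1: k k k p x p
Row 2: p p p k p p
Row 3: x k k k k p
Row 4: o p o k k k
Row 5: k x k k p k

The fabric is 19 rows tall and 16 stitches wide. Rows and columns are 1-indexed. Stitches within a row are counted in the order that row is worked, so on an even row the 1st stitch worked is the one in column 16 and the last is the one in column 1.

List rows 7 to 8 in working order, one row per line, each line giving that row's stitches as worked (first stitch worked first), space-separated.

Result:
p p p k p p p p p k p p p p p k
p p p x k p p p p x k p p p p x

Derivation:
Row 7: chart row 2, RS - tile across columns 1-16 and work as-is.
Row 8: chart row 3, WS - tiled (columns 1-16): x k k k k p x k k k k p x k k k; work from column 16 back to 1 with k<->p swapped.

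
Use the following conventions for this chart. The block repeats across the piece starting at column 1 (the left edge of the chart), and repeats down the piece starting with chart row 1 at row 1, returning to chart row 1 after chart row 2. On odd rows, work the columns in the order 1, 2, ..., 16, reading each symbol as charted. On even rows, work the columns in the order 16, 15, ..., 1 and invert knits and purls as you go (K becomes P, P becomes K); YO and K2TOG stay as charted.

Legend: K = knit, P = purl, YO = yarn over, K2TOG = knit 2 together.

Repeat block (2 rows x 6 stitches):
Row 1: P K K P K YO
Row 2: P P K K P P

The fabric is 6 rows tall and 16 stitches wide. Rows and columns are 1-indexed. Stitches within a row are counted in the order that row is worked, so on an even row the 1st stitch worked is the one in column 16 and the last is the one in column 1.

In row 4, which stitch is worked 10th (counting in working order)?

Stitch:
K

Derivation:
For row 4: chart row = ((4-1) mod 2) + 1 = 2; this is a WS (even) row.
Chart row 2 tiled across columns 1-16: P P K K P P P P K K P P P P K K
WS: work from column 16 back to column 1 (reverse the tiled row), swapping K<->P (YO and K2TOG unchanged).
Row 4 as worked: P P K K K K P P K K K K P P K K
Stitch 10 in working order -> K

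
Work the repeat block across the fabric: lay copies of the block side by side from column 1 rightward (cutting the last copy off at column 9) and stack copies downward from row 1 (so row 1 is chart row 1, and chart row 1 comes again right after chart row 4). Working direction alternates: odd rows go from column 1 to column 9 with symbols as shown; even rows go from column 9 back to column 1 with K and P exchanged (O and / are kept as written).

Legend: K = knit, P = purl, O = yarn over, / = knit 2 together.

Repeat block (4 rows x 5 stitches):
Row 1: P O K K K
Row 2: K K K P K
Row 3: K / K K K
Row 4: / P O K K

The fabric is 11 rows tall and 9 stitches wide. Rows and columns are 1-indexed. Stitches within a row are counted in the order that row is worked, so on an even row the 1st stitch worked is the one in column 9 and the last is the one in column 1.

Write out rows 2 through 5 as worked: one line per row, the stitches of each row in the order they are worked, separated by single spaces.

Row 2: chart row 2, WS - tiled (columns 1-9): K K K P K K K K P; work from column 9 back to 1 with K<->P swapped.
Row 3: chart row 3, RS - tile across columns 1-9 and work as-is.
Row 4: chart row 4, WS - tiled (columns 1-9): / P O K K / P O K; work from column 9 back to 1 with K<->P swapped.
Row 5: chart row 1, RS - tile across columns 1-9 and work as-is.

Result:
K P P P P K P P P
K / K K K K / K K
P O K / P P O K /
P O K K K P O K K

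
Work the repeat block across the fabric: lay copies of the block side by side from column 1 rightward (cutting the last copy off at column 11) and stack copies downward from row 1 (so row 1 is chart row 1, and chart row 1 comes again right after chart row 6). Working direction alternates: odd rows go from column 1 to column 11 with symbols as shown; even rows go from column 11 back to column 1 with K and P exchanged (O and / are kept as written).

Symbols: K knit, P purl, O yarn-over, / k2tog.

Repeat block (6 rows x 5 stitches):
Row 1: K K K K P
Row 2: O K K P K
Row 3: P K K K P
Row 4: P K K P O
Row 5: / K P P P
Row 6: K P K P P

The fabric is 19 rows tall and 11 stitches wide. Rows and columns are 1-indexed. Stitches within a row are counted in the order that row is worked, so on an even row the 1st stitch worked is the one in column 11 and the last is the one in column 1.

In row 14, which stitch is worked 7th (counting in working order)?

== STITCH ==
P

Derivation:
Row 14 uses chart row ((14-1) mod 6)+1 = 2. Row 14 is even, so WS.
Chart row 2 tiled across columns 1-11: O K K P K O K K P K O
Wrong side: read the tiled row from column 11 down to 1 and exchange K with P (leave O, /).
Row 14 as worked: O P K P P O P K P P O
Counting 7 along the worked row gives P.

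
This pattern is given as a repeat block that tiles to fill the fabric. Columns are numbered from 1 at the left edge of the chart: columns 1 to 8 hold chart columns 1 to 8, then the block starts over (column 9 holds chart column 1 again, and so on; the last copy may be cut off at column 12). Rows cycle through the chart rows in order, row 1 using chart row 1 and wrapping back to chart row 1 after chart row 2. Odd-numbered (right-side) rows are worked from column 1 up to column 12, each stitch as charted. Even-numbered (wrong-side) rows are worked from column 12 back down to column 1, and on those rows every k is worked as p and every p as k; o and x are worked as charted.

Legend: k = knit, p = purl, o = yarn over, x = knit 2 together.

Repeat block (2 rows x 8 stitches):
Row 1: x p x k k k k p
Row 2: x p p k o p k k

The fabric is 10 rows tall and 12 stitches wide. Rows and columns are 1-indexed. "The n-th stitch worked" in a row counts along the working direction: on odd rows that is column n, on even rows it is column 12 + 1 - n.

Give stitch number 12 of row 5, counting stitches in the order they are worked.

== STITCH ==
k

Derivation:
Row 5: (5-1) mod 2 = 0, so use chart row 1. Odd row -> RS.
Chart row 1 tiled across columns 1-12: x p x k k k k p x p x k
RS: work column 1 to column 12, symbols as charted — the tiled row is the row as worked.
Counting 12 along the worked row gives k.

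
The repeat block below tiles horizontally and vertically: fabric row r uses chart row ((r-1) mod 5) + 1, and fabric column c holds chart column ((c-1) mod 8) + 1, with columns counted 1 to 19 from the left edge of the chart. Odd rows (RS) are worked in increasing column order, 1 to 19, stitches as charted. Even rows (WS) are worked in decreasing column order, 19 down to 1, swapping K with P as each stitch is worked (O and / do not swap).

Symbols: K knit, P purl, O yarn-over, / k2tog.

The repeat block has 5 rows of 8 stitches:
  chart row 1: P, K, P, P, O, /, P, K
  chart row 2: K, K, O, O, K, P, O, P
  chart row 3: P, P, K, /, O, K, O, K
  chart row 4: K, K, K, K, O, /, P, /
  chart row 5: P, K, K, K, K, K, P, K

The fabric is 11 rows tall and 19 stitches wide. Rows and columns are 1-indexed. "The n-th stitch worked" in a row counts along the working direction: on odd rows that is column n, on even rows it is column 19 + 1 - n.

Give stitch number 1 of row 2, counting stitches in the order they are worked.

For row 2: chart row = ((2-1) mod 5) + 1 = 2; this is a WS (even) row.
Chart row 2 tiled across columns 1-19: K K O O K P O P K K O O K P O P K K O
Wrong side: read the tiled row from column 19 down to 1 and exchange K with P (leave O, /).
Row 2 as worked: O P P K O K P O O P P K O K P O O P P
The 1st stitch worked is O.

== STITCH ==
O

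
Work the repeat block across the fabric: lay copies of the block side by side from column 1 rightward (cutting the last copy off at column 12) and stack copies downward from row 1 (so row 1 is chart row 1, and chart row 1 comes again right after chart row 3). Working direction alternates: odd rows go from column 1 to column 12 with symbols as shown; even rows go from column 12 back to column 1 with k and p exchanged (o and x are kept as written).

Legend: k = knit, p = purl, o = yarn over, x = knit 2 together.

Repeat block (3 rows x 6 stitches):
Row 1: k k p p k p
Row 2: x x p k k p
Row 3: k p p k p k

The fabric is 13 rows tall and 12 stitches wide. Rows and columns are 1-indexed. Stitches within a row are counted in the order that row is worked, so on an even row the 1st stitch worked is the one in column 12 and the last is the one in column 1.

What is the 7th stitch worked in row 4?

Result:
k

Derivation:
Row 4 uses chart row ((4-1) mod 3)+1 = 1. Row 4 is even, so WS.
Chart row 1 tiled across columns 1-12: k k p p k p k k p p k p
Wrong side: read the tiled row from column 12 down to 1 and exchange k with p (leave o, x).
Row 4 as worked: k p k k p p k p k k p p
Counting 7 along the worked row gives k.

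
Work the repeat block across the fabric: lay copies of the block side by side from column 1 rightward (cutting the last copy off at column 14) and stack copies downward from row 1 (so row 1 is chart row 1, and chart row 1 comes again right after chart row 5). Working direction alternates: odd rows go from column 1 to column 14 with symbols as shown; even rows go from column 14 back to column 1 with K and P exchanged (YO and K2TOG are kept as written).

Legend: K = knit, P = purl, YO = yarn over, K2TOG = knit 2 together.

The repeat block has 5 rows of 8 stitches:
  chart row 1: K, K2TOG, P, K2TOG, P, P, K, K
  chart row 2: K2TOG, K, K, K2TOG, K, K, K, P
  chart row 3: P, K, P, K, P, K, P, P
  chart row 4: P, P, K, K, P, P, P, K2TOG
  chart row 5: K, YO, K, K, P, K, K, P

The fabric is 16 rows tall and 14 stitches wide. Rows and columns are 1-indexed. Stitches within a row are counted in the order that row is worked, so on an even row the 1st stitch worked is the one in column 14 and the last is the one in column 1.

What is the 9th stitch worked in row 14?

Stitch:
K

Derivation:
Row 14 uses chart row ((14-1) mod 5)+1 = 4. Row 14 is even, so WS.
Chart row 4 tiled across columns 1-14: P P K K P P P K2TOG P P K K P P
WS: work from column 14 back to column 1 (reverse the tiled row), swapping K<->P (YO and K2TOG unchanged).
Row 14 as worked: K K P P K K K2TOG K K K P P K K
Counting 9 along the worked row gives K.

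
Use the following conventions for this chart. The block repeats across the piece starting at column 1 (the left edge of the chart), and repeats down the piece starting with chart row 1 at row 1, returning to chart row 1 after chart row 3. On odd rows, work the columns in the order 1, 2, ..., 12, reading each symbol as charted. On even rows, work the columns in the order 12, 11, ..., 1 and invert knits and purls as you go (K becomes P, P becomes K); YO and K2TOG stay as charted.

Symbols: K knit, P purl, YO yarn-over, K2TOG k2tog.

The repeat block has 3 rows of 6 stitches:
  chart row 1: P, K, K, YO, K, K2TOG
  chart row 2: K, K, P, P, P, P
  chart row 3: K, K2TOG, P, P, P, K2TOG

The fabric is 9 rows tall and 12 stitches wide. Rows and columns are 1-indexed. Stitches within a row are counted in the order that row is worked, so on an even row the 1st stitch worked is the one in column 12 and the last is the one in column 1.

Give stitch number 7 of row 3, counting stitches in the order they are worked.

Row 3 uses chart row ((3-1) mod 3)+1 = 3. Row 3 is odd, so RS.
Chart row 3 tiled across columns 1-12: K K2TOG P P P K2TOG K K2TOG P P P K2TOG
RS row: no reversal, no swap; stitch n worked = column n.
Counting 7 along the worked row gives K.

Stitch:
K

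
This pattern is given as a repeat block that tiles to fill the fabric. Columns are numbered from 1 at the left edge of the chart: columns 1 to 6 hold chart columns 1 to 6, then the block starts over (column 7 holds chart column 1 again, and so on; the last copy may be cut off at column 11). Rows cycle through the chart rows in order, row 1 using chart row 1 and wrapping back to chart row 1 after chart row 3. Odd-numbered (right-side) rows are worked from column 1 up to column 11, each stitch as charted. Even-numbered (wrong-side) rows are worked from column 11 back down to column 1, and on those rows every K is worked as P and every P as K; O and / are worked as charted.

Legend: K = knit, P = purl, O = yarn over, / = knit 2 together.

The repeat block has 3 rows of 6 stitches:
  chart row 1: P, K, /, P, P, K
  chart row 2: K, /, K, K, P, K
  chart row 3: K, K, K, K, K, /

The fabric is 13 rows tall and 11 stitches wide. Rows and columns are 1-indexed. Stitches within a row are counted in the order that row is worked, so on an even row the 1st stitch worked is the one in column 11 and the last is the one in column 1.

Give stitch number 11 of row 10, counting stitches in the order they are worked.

Row 10 uses chart row ((10-1) mod 3)+1 = 1. Row 10 is even, so WS.
Chart row 1 tiled across columns 1-11: P K / P P K P K / P P
Wrong side: read the tiled row from column 11 down to 1 and exchange K with P (leave O, /).
Row 10 as worked: K K / P K P K K / P K
Stitch 11 in working order -> K

== STITCH ==
K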